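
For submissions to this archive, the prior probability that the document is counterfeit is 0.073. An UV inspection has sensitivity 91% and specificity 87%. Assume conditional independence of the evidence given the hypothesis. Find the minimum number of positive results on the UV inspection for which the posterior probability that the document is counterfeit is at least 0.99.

Prior odds = 0.073/0.927 = 73/927.
False-positive rate = 1 − 0.87 = 0.13; likelihood ratio of a positive = 0.91/0.13 = 7.
Target odds: 0.99 ÷ 0.01 = 99.
Require 7ⁿ ≥ 99 ÷ (73/927) = 91773/73.
7³ = 343 falls short of 91773/73 but 7⁴ = 2401 reaches it, so n = 4.

4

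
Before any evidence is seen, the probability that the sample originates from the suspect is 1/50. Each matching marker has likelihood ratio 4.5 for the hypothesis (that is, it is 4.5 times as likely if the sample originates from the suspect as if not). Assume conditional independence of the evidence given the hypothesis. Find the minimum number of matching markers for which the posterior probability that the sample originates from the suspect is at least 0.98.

Prior odds = 0.02/0.98 = 1/49.
Likelihood ratio per matching marker = 4.5.
Target odds: 0.98 ÷ 0.02 = 49.
Require 4.5ⁿ ≥ 49 ÷ (1/49) = 2401.
4.5⁵ = 1845.28125 falls short of 2401 but 4.5⁶ = 8303.765625 reaches it, so n = 6.

6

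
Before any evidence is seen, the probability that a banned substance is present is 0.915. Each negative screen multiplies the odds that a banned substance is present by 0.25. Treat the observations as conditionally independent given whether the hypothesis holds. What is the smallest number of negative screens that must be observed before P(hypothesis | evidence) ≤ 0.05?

4

Prior odds = 0.915/0.085 = 183/17.
Likelihood ratio per negative screen = 0.25.
Target odds: 0.05 ÷ 0.95 = 1/19.
Require 0.25ⁿ ≤ 1/19 ÷ (183/17) = 17/3477.
0.25³ = 0.015625 is still above 17/3477 but 0.25⁴ = 0.00390625 is at or below it, so n = 4.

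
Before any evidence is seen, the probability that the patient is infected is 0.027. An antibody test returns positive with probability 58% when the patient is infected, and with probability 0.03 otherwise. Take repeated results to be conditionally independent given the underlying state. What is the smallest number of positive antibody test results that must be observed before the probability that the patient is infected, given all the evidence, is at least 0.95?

Prior odds = 0.027/0.973 = 27/973.
Likelihood ratio of a positive result = 0.58/0.03 = 58/3.
Target odds: 0.95 ÷ 0.05 = 19.
Need (27/973) × (58/3)ⁿ ≥ 19, i.e. (58/3)ⁿ ≥ 18487/27.
(58/3)² = 3364/9 falls short of 18487/27 but (58/3)³ = 195112/27 reaches it, so n = 3.

3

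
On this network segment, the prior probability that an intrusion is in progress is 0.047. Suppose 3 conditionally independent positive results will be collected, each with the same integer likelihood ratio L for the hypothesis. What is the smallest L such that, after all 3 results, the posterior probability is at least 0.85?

Prior odds = 0.047/0.953 = 47/953.
Target odds = 0.85/0.15 = 17/3.
Need L³ ≥ 17/3 ÷ (47/953) = 16201/141.
4³ = 64 < 16201/141 ≤ 125 = 5³, so L = 5.

5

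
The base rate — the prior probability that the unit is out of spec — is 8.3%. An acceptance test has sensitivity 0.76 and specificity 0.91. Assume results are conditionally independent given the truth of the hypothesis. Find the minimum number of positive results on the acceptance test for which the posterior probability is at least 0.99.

4

Prior odds = 0.083/0.917 = 83/917.
False-positive rate = 1 − 0.91 = 0.09; likelihood ratio of a positive = 0.76/0.09 = 76/9.
Target odds: 0.99 ÷ 0.01 = 99.
Need (83/917) × (76/9)ⁿ ≥ 99, i.e. (76/9)ⁿ ≥ 90783/83.
(76/9)³ = 438976/729 falls short of 90783/83 but (76/9)⁴ = 33362176/6561 reaches it, so n = 4.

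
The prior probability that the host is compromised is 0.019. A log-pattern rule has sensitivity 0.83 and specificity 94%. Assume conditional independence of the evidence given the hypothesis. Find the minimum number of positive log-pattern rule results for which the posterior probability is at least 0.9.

3

Prior odds: 0.019 ÷ 0.981 = 19/981.
False-positive rate = 1 − 0.94 = 0.06; likelihood ratio of a positive = 0.83/0.06 = 83/6.
Target odds: 0.9 ÷ 0.1 = 9.
Require (83/6)ⁿ ≥ 9 ÷ (19/981) = 8829/19.
(83/6)² = 6889/36 falls short of 8829/19 but (83/6)³ = 571787/216 reaches it, so n = 3.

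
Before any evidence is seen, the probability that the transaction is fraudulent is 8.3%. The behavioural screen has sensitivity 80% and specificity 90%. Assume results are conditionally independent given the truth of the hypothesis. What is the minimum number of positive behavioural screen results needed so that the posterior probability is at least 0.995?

Prior odds = 0.083/0.917 = 83/917.
False-positive rate = 1 − 0.9 = 0.1; likelihood ratio of a positive = 0.8/0.1 = 8.
Target posterior odds = 0.995/0.005 = 199.
Need (83/917) × 8ⁿ ≥ 199, i.e. 8ⁿ ≥ 182483/83.
8³ = 512 falls short of 182483/83 but 8⁴ = 4096 reaches it, so n = 4.

4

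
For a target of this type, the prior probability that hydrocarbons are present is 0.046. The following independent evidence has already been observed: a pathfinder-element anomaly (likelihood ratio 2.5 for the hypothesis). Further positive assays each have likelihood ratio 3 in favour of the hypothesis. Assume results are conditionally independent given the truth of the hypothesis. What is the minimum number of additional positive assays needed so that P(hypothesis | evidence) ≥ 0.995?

Prior odds = 0.046/0.954 = 23/477.
Bayes factor of the evidence already in hand = 2.5.
Odds after that evidence = (23/477) × 2.5 = 115/954.
Target odds = 0.995/0.005 = 199.
Need 3ⁿ ≥ 199 ÷ (115/954) = 189846/115.
3⁶ = 729 falls short of 189846/115 but 3⁷ = 2187 reaches it, so n = 7.

7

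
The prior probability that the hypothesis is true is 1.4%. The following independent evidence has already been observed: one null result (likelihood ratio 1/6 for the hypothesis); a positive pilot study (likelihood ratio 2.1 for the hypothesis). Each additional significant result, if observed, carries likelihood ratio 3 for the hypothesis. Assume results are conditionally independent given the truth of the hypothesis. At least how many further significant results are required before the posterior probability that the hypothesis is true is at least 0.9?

7

Prior odds = 0.014/0.986 = 7/493.
Combined Bayes factor of the evidence already in hand = (1/6) × 2.1 = 0.35.
Odds after that evidence = (7/493) × 0.35 = 49/9860.
Target odds = 0.9/0.1 = 9.
Need 3ⁿ ≥ 9 ÷ (49/9860) = 88740/49.
3⁶ = 729 falls short of 88740/49 but 3⁷ = 2187 reaches it, so n = 7.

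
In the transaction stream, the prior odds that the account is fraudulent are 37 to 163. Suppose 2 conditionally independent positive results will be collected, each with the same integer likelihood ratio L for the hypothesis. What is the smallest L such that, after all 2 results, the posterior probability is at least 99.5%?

30

Prior odds = 37/163.
Target odds = 0.995/0.005 = 199.
Need L² ≥ 199 ÷ (37/163) = 32437/37.
29² = 841 < 32437/37 ≤ 900 = 30², so L = 30.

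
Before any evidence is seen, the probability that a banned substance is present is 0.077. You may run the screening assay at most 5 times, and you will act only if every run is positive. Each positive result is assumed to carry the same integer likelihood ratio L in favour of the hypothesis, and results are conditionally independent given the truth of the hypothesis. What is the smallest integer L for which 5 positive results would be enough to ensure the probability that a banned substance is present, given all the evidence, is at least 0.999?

7

Prior odds = 0.077/0.923 = 77/923.
Target odds = 0.999/0.001 = 999.
Need L⁵ ≥ 999 ÷ (77/923) = 922077/77.
6⁵ = 7776 < 922077/77 ≤ 16807 = 7⁵, so L = 7.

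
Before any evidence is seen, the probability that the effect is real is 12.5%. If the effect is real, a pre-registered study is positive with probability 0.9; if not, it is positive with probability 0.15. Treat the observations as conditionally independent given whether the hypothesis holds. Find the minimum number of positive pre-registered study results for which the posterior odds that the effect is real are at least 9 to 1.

3

Prior odds: 0.125 ÷ 0.875 = 1/7.
Likelihood ratio of a positive = 0.9/0.15 = 6.
Target odds = 9.
Require 6ⁿ ≥ 9 ÷ (1/7) = 63.
6² = 36 falls short of 63 but 6³ = 216 reaches it, so n = 3.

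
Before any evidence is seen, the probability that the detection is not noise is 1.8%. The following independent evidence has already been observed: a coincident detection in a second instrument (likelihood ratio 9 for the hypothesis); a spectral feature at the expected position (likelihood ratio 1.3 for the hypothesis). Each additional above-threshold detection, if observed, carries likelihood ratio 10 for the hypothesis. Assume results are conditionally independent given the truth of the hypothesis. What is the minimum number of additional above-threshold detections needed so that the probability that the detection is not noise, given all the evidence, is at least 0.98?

3

Prior odds = 0.018/0.982 = 9/491.
Combined Bayes factor of the evidence already in hand = 9 × 1.3 = 11.7.
Odds after that evidence = (9/491) × 11.7 = 1053/4910.
Target odds = 0.98/0.02 = 49.
Need 10ⁿ ≥ 49 ÷ (1053/4910) = 240590/1053.
10² = 100 falls short of 240590/1053 but 10³ = 1000 reaches it, so n = 3.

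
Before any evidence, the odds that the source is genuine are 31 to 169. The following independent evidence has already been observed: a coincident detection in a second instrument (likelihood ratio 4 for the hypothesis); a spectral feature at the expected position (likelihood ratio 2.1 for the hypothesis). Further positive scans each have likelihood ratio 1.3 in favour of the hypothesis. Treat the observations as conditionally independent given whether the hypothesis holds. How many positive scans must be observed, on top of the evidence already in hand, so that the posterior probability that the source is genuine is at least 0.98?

Prior odds = 31/169.
Combined Bayes factor of the evidence already in hand = 4 × 2.1 = 8.4.
Odds after that evidence = (31/169) × 8.4 = 1302/845.
Target odds = 0.98/0.02 = 49.
Need 1.3ⁿ ≥ 49 ÷ (1302/845) = 5915/186.
1.3¹³ ≈30.2875 falls short of 5915/186 but 1.3¹⁴ ≈39.3738 reaches it, so n = 14.

14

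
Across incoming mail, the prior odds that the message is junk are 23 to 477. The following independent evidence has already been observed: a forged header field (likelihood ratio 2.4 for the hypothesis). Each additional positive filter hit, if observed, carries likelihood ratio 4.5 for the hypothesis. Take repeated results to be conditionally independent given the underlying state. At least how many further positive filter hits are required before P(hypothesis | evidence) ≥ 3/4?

3

Prior odds = 23/477.
Bayes factor of the evidence already in hand = 2.4.
Odds after that evidence = (23/477) × 2.4 = 92/795.
Target odds = 0.75/0.25 = 3.
Need 4.5ⁿ ≥ 3 ÷ (92/795) = 2385/92.
4.5² = 20.25 falls short of 2385/92 but 4.5³ = 91.125 reaches it, so n = 3.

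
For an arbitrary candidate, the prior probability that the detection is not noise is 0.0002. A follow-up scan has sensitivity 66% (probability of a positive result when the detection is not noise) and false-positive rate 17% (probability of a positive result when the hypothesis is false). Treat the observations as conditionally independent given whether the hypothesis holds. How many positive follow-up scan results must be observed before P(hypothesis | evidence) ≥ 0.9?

Prior odds: 0.0002 ÷ 0.9998 = 1/4999.
Likelihood ratio of a positive result = 0.66/0.17 = 66/17.
Target odds: 0.9 ÷ 0.1 = 9.
Need (1/4999) × (66/17)ⁿ ≥ 9, i.e. (66/17)ⁿ ≥ 44991.
(66/17)⁷ ≈13294.3 falls short of 44991 but (66/17)⁸ ≈51613.1 reaches it, so n = 8.

8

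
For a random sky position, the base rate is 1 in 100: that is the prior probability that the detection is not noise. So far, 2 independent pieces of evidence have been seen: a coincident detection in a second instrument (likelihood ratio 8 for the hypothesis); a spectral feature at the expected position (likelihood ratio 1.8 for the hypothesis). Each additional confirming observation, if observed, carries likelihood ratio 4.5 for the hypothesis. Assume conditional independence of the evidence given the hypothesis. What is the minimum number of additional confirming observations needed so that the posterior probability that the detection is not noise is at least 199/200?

Prior odds = 0.01/0.99 = 1/99.
Combined Bayes factor of the evidence already in hand = 8 × 1.8 = 14.4.
Odds after that evidence = (1/99) × 14.4 = 8/55.
Target odds = 0.995/0.005 = 199.
Need 4.5ⁿ ≥ 199 ÷ (8/55) = 1368.125.
4.5⁴ = 410.0625 falls short of 1368.125 but 4.5⁵ = 1845.28125 reaches it, so n = 5.

5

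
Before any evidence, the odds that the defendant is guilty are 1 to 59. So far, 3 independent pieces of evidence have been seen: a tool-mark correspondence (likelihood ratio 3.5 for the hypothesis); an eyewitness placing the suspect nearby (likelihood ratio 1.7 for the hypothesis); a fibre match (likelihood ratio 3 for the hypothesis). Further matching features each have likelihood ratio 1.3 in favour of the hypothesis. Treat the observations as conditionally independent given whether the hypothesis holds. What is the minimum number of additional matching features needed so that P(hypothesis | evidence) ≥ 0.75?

Prior odds = 1/59.
Combined Bayes factor of the evidence already in hand = 3.5 × 1.7 × 3 = 17.85.
Odds after that evidence = (1/59) × 17.85 = 357/1180.
Target odds = 0.75/0.25 = 3.
Need 1.3ⁿ ≥ 3 ÷ (357/1180) = 1180/119.
1.3⁸ = 815730721/100000000 falls short of 1180/119 but 1.3⁹ ≈10.6045 reaches it, so n = 9.

9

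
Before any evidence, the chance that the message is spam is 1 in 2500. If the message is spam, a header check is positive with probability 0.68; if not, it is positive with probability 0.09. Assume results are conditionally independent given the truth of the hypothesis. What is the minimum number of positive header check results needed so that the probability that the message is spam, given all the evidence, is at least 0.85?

5

Prior odds = 0.0004/0.9996 = 1/2499.
Likelihood ratio of a positive = 0.68/0.09 = 68/9.
Target posterior odds = 0.85/0.15 = 17/3.
Need (1/2499) × (68/9)ⁿ ≥ 17/3, i.e. (68/9)ⁿ ≥ 14161.
(68/9)⁴ = 21381376/6561 falls short of 14161 but (68/9)⁵ ≈24622.5 reaches it, so n = 5.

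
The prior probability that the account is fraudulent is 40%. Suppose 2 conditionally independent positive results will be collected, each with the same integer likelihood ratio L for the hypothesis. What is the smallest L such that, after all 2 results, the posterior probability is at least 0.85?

3

Prior odds = 0.4/0.6 = 2/3.
Target odds = 0.85/0.15 = 17/3.
Need L² ≥ 17/3 ÷ (2/3) = 8.5.
2² = 4 < 8.5 ≤ 9 = 3², so L = 3.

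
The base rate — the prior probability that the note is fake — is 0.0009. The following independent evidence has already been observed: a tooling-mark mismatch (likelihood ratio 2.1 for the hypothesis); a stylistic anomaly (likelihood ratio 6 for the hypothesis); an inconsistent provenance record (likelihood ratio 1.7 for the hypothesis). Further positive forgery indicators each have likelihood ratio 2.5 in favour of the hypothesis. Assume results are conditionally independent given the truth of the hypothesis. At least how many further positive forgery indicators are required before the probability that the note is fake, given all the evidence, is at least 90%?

7

Prior odds = 0.0009/0.9991 = 9/9991.
Combined Bayes factor of the evidence already in hand = 2.1 × 6 × 1.7 = 21.42.
Odds after that evidence = (9/9991) × 21.42 = 9639/499550.
Target odds = 0.9/0.1 = 9.
Need 2.5ⁿ ≥ 9 ÷ (9639/499550) = 499550/1071.
2.5⁶ = 244.140625 falls short of 499550/1071 but 2.5⁷ = 610.3515625 reaches it, so n = 7.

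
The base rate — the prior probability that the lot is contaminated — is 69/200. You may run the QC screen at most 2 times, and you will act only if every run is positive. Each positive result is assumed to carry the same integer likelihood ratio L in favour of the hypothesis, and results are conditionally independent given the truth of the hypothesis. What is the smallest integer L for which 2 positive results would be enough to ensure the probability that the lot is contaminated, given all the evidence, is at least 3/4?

Prior odds = 0.345/0.655 = 69/131.
Target odds = 0.75/0.25 = 3.
Need L² ≥ 3 ÷ (69/131) = 131/23.
2² = 4 < 131/23 ≤ 9 = 3², so L = 3.

3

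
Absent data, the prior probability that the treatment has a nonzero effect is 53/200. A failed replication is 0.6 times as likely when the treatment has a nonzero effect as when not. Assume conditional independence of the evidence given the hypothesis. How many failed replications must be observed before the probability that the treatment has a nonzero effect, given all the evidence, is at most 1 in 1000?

12

Prior odds: 0.265 ÷ 0.735 = 53/147.
Likelihood ratio per failed replication = 0.6.
Target odds: 0.001 ÷ 0.999 = 1/999.
Require 0.6ⁿ ≤ 1/999 ÷ (53/147) = 49/17649.
0.6¹¹ = 177147/48828125 is still above 49/17649 but 0.6¹² = 531441/244140625 is at or below it, so n = 12.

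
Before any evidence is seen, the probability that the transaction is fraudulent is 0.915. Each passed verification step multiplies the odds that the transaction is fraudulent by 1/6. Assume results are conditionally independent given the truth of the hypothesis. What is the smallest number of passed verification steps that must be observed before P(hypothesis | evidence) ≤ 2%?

4

Prior odds = 0.915/0.085 = 183/17.
Likelihood ratio per passed verification step = 1/6.
Target odds: 0.02 ÷ 0.98 = 1/49.
Need (183/17) × (1/6)ⁿ ≤ 1/49, i.e. (1/6)ⁿ ≤ 17/8967.
(1/6)³ = 1/216 is still above 17/8967 but (1/6)⁴ = 1/1296 is at or below it, so n = 4.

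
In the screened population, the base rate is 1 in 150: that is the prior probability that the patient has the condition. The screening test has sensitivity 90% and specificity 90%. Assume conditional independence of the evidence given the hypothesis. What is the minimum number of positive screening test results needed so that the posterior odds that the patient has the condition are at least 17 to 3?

Prior odds = (1/150)/(149/150) = 1/149.
False-positive rate = 1 − 0.9 = 0.1; likelihood ratio of a positive = 0.9/0.1 = 9.
Target odds = 17/3.
Require 9ⁿ ≥ 17/3 ÷ (1/149) = 2533/3.
9³ = 729 falls short of 2533/3 but 9⁴ = 6561 reaches it, so n = 4.

4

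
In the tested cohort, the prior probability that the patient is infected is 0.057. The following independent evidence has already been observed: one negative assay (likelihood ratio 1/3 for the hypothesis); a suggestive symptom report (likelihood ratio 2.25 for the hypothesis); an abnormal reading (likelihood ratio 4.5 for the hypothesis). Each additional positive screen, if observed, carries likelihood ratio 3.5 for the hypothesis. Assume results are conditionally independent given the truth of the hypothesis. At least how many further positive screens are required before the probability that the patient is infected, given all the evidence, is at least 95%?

Prior odds = 0.057/0.943 = 57/943.
Combined Bayes factor of the evidence already in hand = (1/3) × 2.25 × 4.5 = 3.375.
Odds after that evidence = (57/943) × 3.375 = 1539/7544.
Target odds = 0.95/0.05 = 19.
Need 3.5ⁿ ≥ 19 ÷ (1539/7544) = 7544/81.
3.5³ = 42.875 falls short of 7544/81 but 3.5⁴ = 150.0625 reaches it, so n = 4.

4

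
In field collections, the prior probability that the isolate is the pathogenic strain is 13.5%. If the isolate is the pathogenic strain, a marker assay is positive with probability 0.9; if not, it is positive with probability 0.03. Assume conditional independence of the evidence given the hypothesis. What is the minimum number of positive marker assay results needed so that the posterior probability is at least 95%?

Prior odds = 0.135/0.865 = 27/173.
Likelihood ratio of a positive = 0.9/0.03 = 30.
Target posterior odds = 0.95/0.05 = 19.
Need (27/173) × 30ⁿ ≥ 19, i.e. 30ⁿ ≥ 3287/27.
30¹ = 30 falls short of 3287/27 but 30² = 900 reaches it, so n = 2.

2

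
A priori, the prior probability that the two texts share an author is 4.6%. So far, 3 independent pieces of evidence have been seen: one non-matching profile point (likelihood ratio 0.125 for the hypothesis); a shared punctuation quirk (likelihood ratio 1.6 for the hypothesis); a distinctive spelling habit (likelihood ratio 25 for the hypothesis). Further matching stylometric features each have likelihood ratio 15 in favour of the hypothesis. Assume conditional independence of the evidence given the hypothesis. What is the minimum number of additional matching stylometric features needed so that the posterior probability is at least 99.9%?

Prior odds = 0.046/0.954 = 23/477.
Combined Bayes factor of the evidence already in hand = 0.125 × 1.6 × 25 = 5.
Odds after that evidence = (23/477) × 5 = 115/477.
Target odds = 0.999/0.001 = 999.
Need 15ⁿ ≥ 999 ÷ (115/477) = 476523/115.
15³ = 3375 falls short of 476523/115 but 15⁴ = 50625 reaches it, so n = 4.

4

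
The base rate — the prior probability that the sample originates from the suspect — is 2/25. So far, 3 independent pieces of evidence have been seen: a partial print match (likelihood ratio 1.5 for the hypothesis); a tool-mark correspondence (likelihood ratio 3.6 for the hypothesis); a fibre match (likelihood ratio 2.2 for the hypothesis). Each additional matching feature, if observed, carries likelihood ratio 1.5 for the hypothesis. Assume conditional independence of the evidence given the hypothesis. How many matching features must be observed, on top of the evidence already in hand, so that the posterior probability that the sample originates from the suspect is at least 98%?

Prior odds = 0.08/0.92 = 2/23.
Combined Bayes factor of the evidence already in hand = 1.5 × 3.6 × 2.2 = 11.88.
Odds after that evidence = (2/23) × 11.88 = 594/575.
Target odds = 0.98/0.02 = 49.
Need 1.5ⁿ ≥ 49 ÷ (594/575) = 28175/594.
1.5⁹ = 19683/512 falls short of 28175/594 but 1.5¹⁰ = 59049/1024 reaches it, so n = 10.

10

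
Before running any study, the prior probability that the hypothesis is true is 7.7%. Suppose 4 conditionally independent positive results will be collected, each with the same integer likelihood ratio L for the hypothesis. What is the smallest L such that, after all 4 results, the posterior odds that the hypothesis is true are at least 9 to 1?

4

Prior odds = 0.077/0.923 = 77/923.
Target odds = 9.
Need L⁴ ≥ 9 ÷ (77/923) = 8307/77.
3⁴ = 81 < 8307/77 ≤ 256 = 4⁴, so L = 4.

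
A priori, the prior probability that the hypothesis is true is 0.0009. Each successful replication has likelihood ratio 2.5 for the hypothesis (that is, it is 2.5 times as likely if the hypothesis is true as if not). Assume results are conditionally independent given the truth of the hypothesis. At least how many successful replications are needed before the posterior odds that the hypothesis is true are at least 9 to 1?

Prior odds: 0.0009 ÷ 0.9991 = 9/9991.
Likelihood ratio per successful replication = 2.5.
Target odds = 9.
Require 2.5ⁿ ≥ 9 ÷ (9/9991) = 9991.
2.5¹⁰ = 9765625/1024 falls short of 9991 but 2.5¹¹ = 48828125/2048 reaches it, so n = 11.

11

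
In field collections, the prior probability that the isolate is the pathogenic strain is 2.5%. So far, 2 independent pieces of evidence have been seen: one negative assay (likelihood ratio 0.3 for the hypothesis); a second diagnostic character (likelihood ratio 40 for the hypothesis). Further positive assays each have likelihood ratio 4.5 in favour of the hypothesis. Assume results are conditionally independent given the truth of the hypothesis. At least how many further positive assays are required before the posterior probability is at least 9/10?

Prior odds = 0.025/0.975 = 1/39.
Combined Bayes factor of the evidence already in hand = 0.3 × 40 = 12.
Odds after that evidence = (1/39) × 12 = 4/13.
Target odds = 0.9/0.1 = 9.
Need 4.5ⁿ ≥ 9 ÷ (4/13) = 29.25.
4.5² = 20.25 falls short of 29.25 but 4.5³ = 91.125 reaches it, so n = 3.

3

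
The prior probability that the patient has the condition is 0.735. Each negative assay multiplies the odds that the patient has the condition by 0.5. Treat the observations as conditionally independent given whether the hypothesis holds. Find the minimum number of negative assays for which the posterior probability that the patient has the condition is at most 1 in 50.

Prior odds: 0.735 ÷ 0.265 = 147/53.
Likelihood ratio per negative assay = 0.5.
Target odds: 0.02 ÷ 0.98 = 1/49.
Require 0.5ⁿ ≤ 1/49 ÷ (147/53) = 53/7203.
0.5⁷ = 0.0078125 is still above 53/7203 but 0.5⁸ = 0.00390625 is at or below it, so n = 8.

8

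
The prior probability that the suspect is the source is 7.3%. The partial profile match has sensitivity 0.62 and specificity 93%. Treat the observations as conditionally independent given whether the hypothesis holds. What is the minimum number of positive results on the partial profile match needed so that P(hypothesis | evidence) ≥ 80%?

Prior odds: 0.073 ÷ 0.927 = 73/927.
False-positive rate = 1 − 0.93 = 0.07; likelihood ratio of a positive = 0.62/0.07 = 62/7.
Target odds: 0.8 ÷ 0.2 = 4.
Need (73/927) × (62/7)ⁿ ≥ 4, i.e. (62/7)ⁿ ≥ 3708/73.
(62/7)¹ = 62/7 falls short of 3708/73 but (62/7)² = 3844/49 reaches it, so n = 2.

2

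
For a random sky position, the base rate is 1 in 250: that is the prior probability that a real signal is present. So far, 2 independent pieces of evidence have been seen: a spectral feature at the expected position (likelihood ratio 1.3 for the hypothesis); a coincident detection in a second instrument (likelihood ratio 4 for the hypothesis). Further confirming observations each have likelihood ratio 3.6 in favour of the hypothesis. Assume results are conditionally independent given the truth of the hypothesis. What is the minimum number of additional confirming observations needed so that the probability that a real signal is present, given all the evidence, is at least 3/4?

4

Prior odds = 0.004/0.996 = 1/249.
Combined Bayes factor of the evidence already in hand = 1.3 × 4 = 5.2.
Odds after that evidence = (1/249) × 5.2 = 26/1245.
Target odds = 0.75/0.25 = 3.
Need 3.6ⁿ ≥ 3 ÷ (26/1245) = 3735/26.
3.6³ = 46.656 falls short of 3735/26 but 3.6⁴ = 167.9616 reaches it, so n = 4.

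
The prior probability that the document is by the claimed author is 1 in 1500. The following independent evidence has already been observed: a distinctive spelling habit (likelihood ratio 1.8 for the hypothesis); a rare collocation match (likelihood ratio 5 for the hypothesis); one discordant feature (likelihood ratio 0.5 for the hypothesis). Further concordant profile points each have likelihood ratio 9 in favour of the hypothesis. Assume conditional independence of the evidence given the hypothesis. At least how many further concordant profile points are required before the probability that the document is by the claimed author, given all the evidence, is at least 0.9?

Prior odds = (1/1500)/(1499/1500) = 1/1499.
Combined Bayes factor of the evidence already in hand = 1.8 × 5 × 0.5 = 4.5.
Odds after that evidence = (1/1499) × 4.5 = 9/2998.
Target odds = 0.9/0.1 = 9.
Need 9ⁿ ≥ 9 ÷ (9/2998) = 2998.
9³ = 729 falls short of 2998 but 9⁴ = 6561 reaches it, so n = 4.

4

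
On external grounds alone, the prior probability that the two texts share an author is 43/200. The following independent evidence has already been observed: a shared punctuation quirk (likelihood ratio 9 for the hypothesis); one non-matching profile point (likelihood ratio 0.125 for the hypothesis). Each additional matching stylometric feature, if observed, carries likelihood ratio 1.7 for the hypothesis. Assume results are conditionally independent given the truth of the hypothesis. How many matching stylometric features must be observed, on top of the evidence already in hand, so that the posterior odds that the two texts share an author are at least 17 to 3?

Prior odds = 0.215/0.785 = 43/157.
Combined Bayes factor of the evidence already in hand = 9 × 0.125 = 1.125.
Odds after that evidence = (43/157) × 1.125 = 387/1256.
Target odds = 17/3.
Need 1.7ⁿ ≥ 17/3 ÷ (387/1256) = 21352/1161.
1.7⁵ = 1419857/100000 falls short of 21352/1161 but 1.7⁶ = 24137569/1000000 reaches it, so n = 6.

6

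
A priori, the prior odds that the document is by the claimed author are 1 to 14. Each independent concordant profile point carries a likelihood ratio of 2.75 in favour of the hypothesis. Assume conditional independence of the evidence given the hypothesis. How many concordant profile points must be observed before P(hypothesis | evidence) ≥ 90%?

5

Prior odds = 1/14.
Likelihood ratio per concordant profile point = 2.75.
Target odds: 0.9 ÷ 0.1 = 9.
Require 2.75ⁿ ≥ 9 ÷ (1/14) = 126.
2.75⁴ = 57.19140625 falls short of 126 but 2.75⁵ = 161051/1024 reaches it, so n = 5.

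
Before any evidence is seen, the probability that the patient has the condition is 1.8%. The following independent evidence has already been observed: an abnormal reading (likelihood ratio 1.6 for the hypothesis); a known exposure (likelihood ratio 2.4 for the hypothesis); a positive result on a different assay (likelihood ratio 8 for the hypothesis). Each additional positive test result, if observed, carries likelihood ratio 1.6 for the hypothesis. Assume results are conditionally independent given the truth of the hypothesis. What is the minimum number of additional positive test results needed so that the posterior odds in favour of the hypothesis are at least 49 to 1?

10

Prior odds = 0.018/0.982 = 9/491.
Combined Bayes factor of the evidence already in hand = 1.6 × 2.4 × 8 = 30.72.
Odds after that evidence = (9/491) × 30.72 = 6912/12275.
Target odds = 49.
Need 1.6ⁿ ≥ 49 ÷ (6912/12275) = 601475/6912.
1.6⁹ = 134217728/1953125 falls short of 601475/6912 but 1.6¹⁰ ≈109.951 reaches it, so n = 10.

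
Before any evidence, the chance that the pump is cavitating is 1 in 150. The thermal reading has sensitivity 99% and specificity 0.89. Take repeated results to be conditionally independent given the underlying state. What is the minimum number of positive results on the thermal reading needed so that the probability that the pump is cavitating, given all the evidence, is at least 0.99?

5

Prior odds = (1/150)/(149/150) = 1/149.
False-positive rate = 1 − 0.89 = 0.11; likelihood ratio of a positive = 0.99/0.11 = 9.
Target odds: 0.99 ÷ 0.01 = 99.
Need (1/149) × 9ⁿ ≥ 99, i.e. 9ⁿ ≥ 14751.
9⁴ = 6561 falls short of 14751 but 9⁵ = 59049 reaches it, so n = 5.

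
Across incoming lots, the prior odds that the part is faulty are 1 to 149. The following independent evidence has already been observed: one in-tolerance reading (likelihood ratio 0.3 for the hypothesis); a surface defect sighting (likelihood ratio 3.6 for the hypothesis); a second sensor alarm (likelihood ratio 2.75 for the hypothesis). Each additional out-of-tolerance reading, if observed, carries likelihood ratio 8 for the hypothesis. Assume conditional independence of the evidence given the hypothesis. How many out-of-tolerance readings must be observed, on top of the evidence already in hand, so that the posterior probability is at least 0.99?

Prior odds = 1/149.
Combined Bayes factor of the evidence already in hand = 0.3 × 3.6 × 2.75 = 2.97.
Odds after that evidence = (1/149) × 2.97 = 297/14900.
Target odds = 0.99/0.01 = 99.
Need 8ⁿ ≥ 99 ÷ (297/14900) = 14900/3.
8⁴ = 4096 falls short of 14900/3 but 8⁵ = 32768 reaches it, so n = 5.

5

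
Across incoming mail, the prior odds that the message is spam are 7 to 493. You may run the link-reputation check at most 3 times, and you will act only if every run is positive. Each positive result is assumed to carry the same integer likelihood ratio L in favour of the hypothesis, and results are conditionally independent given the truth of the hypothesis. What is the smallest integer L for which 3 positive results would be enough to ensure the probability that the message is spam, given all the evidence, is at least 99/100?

Prior odds = 7/493.
Target odds = 0.99/0.01 = 99.
Need L³ ≥ 99 ÷ (7/493) = 48807/7.
19³ = 6859 < 48807/7 ≤ 8000 = 20³, so L = 20.

20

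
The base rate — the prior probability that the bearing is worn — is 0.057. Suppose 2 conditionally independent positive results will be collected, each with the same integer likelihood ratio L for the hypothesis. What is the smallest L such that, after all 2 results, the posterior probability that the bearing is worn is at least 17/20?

10

Prior odds = 0.057/0.943 = 57/943.
Target odds = 0.85/0.15 = 17/3.
Need L² ≥ 17/3 ÷ (57/943) = 16031/171.
9² = 81 < 16031/171 ≤ 100 = 10², so L = 10.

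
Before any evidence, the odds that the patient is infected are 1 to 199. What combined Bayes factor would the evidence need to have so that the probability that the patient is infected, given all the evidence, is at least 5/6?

995

Prior odds = 1/199.
Target odds = (5/6)/(1/6) = 5.
Required Bayes factor = 5 ÷ (1/199) = 995.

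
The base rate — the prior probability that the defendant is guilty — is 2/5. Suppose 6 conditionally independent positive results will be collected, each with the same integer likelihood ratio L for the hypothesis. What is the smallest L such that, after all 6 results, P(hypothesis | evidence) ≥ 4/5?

Prior odds = 0.4/0.6 = 2/3.
Target odds = 0.8/0.2 = 4.
Need L⁶ ≥ 4 ÷ (2/3) = 6.
1⁶ = 1 < 6 ≤ 64 = 2⁶, so L = 2.

2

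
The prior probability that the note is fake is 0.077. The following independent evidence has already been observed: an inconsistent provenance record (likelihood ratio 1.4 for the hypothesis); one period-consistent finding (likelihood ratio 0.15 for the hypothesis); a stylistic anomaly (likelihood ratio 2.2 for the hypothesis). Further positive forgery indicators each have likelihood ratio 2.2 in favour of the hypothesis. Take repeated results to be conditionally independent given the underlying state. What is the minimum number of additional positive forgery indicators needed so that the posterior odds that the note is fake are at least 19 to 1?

Prior odds = 0.077/0.923 = 77/923.
Combined Bayes factor of the evidence already in hand = 1.4 × 0.15 × 2.2 = 0.462.
Odds after that evidence = (77/923) × 0.462 = 17787/461500.
Target odds = 19.
Need 2.2ⁿ ≥ 19 ÷ (17787/461500) = 8768500/17787.
2.2⁷ = 19487171/78125 falls short of 8768500/17787 but 2.2⁸ = 214358881/390625 reaches it, so n = 8.

8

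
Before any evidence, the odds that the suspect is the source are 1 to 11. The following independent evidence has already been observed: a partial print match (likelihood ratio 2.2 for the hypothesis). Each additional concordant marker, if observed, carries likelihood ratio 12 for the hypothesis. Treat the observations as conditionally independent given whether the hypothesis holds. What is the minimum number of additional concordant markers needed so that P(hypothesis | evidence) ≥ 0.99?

3

Prior odds = 1/11.
Bayes factor of the evidence already in hand = 2.2.
Odds after that evidence = (1/11) × 2.2 = 0.2.
Target odds = 0.99/0.01 = 99.
Need 12ⁿ ≥ 99 ÷ 0.2 = 495.
12² = 144 falls short of 495 but 12³ = 1728 reaches it, so n = 3.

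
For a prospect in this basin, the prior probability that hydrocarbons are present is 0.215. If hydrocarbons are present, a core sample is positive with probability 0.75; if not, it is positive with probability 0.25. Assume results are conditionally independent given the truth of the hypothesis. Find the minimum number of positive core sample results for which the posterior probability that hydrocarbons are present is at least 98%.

5

Prior odds = 0.215/0.785 = 43/157.
Likelihood ratio of a positive = 0.75/0.25 = 3.
Target odds: 0.98 ÷ 0.02 = 49.
Require 3ⁿ ≥ 49 ÷ (43/157) = 7693/43.
3⁴ = 81 falls short of 7693/43 but 3⁵ = 243 reaches it, so n = 5.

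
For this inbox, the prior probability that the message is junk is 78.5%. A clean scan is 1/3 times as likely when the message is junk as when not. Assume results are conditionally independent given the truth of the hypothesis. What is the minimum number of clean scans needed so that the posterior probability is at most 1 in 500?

7

Prior odds: 0.785 ÷ 0.215 = 157/43.
Likelihood ratio per clean scan = 1/3.
Target posterior odds = 0.002/0.998 = 1/499.
Need (157/43) × (1/3)ⁿ ≤ 1/499, i.e. (1/3)ⁿ ≤ 43/78343.
(1/3)⁶ = 1/729 is still above 43/78343 but (1/3)⁷ = 1/2187 is at or below it, so n = 7.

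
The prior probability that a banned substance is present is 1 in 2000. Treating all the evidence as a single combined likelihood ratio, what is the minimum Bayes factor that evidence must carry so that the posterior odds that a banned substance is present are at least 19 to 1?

Prior odds = 0.0005/0.9995 = 1/1999.
Target odds = 19.
Required Bayes factor = 19 ÷ (1/1999) = 37981.

37981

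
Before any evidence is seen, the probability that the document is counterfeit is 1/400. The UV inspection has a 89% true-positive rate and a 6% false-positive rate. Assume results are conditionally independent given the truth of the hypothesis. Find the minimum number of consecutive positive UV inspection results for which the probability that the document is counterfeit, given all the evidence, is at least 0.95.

4

Prior odds: 0.0025 ÷ 0.9975 = 1/399.
Likelihood ratio of a positive result = 0.89/0.06 = 89/6.
Target posterior odds = 0.95/0.05 = 19.
Need (1/399) × (89/6)ⁿ ≥ 19, i.e. (89/6)ⁿ ≥ 7581.
(89/6)³ = 704969/216 falls short of 7581 but (89/6)⁴ = 62742241/1296 reaches it, so n = 4.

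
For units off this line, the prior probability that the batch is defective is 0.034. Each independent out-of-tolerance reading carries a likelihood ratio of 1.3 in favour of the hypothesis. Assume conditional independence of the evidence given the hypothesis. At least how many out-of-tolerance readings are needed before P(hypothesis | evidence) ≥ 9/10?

Prior odds = 0.034/0.966 = 17/483.
Likelihood ratio per out-of-tolerance reading = 1.3.
Target odds: 0.9 ÷ 0.1 = 9.
Require 1.3ⁿ ≥ 9 ÷ (17/483) = 4347/17.
1.3²¹ ≈247.065 falls short of 4347/17 but 1.3²² ≈321.184 reaches it, so n = 22.

22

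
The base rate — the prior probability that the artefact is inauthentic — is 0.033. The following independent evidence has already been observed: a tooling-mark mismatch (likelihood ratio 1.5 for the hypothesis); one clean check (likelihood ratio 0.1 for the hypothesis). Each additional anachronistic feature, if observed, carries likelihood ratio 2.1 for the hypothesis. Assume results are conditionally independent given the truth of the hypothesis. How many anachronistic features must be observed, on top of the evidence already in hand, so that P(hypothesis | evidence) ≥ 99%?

Prior odds = 0.033/0.967 = 33/967.
Combined Bayes factor of the evidence already in hand = 1.5 × 0.1 = 0.15.
Odds after that evidence = (33/967) × 0.15 = 99/19340.
Target odds = 0.99/0.01 = 99.
Need 2.1ⁿ ≥ 99 ÷ (99/19340) = 19340.
2.1¹³ ≈15447.2 falls short of 19340 but 2.1¹⁴ ≈32439.2 reaches it, so n = 14.

14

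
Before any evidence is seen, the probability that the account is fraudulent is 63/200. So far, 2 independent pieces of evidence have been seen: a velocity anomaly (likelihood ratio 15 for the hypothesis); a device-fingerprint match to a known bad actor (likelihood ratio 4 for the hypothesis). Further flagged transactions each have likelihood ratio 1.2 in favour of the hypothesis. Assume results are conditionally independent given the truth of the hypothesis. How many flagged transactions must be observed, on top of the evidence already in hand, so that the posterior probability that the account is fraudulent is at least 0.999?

20

Prior odds = 0.315/0.685 = 63/137.
Combined Bayes factor of the evidence already in hand = 15 × 4 = 60.
Odds after that evidence = (63/137) × 60 = 3780/137.
Target odds = 0.999/0.001 = 999.
Need 1.2ⁿ ≥ 999 ÷ (3780/137) = 5069/140.
1.2¹⁹ ≈31.948 falls short of 5069/140 but 1.2²⁰ ≈38.3376 reaches it, so n = 20.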